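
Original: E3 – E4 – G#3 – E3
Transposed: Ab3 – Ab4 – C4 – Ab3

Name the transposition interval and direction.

up a diminished fourth

From E3 to Ab3 is 4 letter names — a fourth of some quality.
E3 to Ab3 is 4 semitones, which makes it a diminished fourth; the second version is higher, so the direction is up.
Checking another pair — E3 → Ab3 — gives the same interval.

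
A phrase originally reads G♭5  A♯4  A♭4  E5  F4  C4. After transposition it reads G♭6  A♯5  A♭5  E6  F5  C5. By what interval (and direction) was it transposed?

up a perfect octave

Take the first pair: Gb5 → Gb6. G to G spans 8 letter names, so the interval is some kind of octave.
Gb5 to Gb6 is 12 semitones, which makes it a perfect octave; the second version is higher, so the direction is up.
Checking another pair — C4 → C5 — gives the same interval.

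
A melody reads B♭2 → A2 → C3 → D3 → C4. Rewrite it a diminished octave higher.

Bbb3 Ab3 Cb4 Db4 Cb5

Bb2 up a diminished octave is Bbb3.
A2 up a diminished octave is Ab3.
C3 up a diminished octave is Cb4.
D3: an octave up reaches D, and 11 semitones makes it Db4.
C4 up a diminished octave is Cb5.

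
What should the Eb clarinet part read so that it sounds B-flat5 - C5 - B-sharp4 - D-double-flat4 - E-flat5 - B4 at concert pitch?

G5 A4 G##4 Bbb3 C5 G#4

The Eb clarinet sounds a minor third above written, so the written part must be a minor third below concert — transpose each note down.
Bb5 becomes G5
C5 becomes A4
B#4 becomes G##4
Dbb4 becomes Bbb3
Eb5 becomes C5
B4 becomes G#4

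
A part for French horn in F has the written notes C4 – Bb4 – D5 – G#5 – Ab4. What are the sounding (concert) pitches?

Written C4 on the French horn in F sounds as F3, a perfect fifth lower; apply that shift to every note.
C4 -> F3
Bb4 -> Eb4
D5 -> G4
G#5 -> C#5
Ab4 -> Db4

F3 Eb4 G4 C#5 Db4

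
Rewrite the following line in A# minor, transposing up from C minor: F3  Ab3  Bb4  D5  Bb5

D#4 F#4 G#5 B#5 G#6

From C up to A# is an augmented sixth; apply that to each pitch.
F3 gives D#4
Ab3 gives F#4
Bb4 gives G#5
D5 gives B#5
Bb5 gives G#6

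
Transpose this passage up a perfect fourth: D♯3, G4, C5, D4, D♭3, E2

G#3 C5 F5 G4 Gb3 A2

A perfect fourth up from D#3 gives G#3.
A perfect fourth up from G4 gives C5.
A perfect fourth up from C5 gives F5.
D4: a fourth up reaches G, and 5 semitones makes it G4.
Db3: a fourth up reaches G, and 5 semitones makes it Gb3.
E2 up a perfect fourth is A2.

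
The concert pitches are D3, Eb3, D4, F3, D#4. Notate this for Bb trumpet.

E3 F3 E4 G3 E#4

Written C4 sounds as Bb3 on the Bb trumpet, so concert pitches are written a major second up.
D3 gives E3
Eb3 gives F3
D4 gives E4
F3 gives G3
D#4 gives E#4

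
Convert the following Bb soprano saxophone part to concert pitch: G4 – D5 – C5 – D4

Written C4 on the Bb soprano saxophone sounds as Bb3, a major second lower; apply that shift to every note.
G4 to F4
D5 to C5
C5 to Bb4
D4 to C4

F4 C5 Bb4 C4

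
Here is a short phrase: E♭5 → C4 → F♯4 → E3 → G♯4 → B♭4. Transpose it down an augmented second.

Dbb5 Bbb3 Eb4 Db3 F4 Abb4

An augmented second down from Eb5 gives Dbb5.
C4 down an augmented second is Bbb3.
An augmented second down from F#4 gives Eb4.
E3 down an augmented second is Db3.
An augmented second down from G#4 gives F4.
Bb4 down an augmented second is Abb4.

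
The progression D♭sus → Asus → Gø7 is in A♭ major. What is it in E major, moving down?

A♭ major down to E major is a diminished fourth; each chord root moves by that interval while the quality stays the same.
D♭sus: root D♭ down a diminished fourth → A, giving Asus.
Asus: root A down a diminished fourth → E#, giving E#sus.
Gø7: root G down a diminished fourth → D#, giving D#ø7.

Asus E#sus D#ø7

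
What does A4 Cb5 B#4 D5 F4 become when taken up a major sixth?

A4 up a major sixth is F#5.
Cb5 up a major sixth is Ab5.
A major sixth up from B#4 gives G##5.
D5 up a major sixth is B5.
F4 up a major sixth is D5.

F#5 Ab5 G##5 B5 D5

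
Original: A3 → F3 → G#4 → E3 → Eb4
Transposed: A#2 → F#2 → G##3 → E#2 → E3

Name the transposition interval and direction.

down a diminished octave

Take the first pair: A3 → A#2. A to A spans 8 letter names, so the interval is some kind of octave.
A#2 to A3 is 11 semitones, which makes it a diminished octave; the second version is lower, so the direction is down.
Checking another pair — Eb4 → E3 — gives the same interval.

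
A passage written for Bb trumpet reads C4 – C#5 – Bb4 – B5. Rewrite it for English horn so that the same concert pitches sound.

First find concert pitch: the Bb trumpet sounds a major second below written, so C4 C#5 Bb4 B5 sounds Bb3 B4 Ab4 A5.
Then write for English horn: it sounds a perfect fifth below written, so the part must be a perfect fifth above concert.
Bb3 → F4
B4 → F#5
Ab4 → Eb5
A5 → E6

F4 F#5 Eb5 E6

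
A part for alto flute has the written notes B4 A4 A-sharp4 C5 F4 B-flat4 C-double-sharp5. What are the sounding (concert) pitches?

F#4 E4 E#4 G4 C4 F4 G##4

The alto flute sounds a perfect fourth below written, so transpose each written note down a perfect fourth.
B4 becomes F#4
A4 becomes E4
A#4 becomes E#4
C5 becomes G4
F4 becomes C4
Bb4 becomes F4
C##5 becomes G##4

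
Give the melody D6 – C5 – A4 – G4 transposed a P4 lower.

A5 G4 E4 D4

D6: a fourth down reaches A, and 5 semitones makes it A5.
A perfect fourth down from C5 gives G4.
A4: a fourth down reaches E, and 5 semitones makes it E4.
G4 down a perfect fourth is D4.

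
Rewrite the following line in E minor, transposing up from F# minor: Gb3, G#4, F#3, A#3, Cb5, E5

Fb4 F#5 E4 G#4 Bbb5 D6

From F# up to E is a minor seventh; apply that to each pitch.
Gb3 -> Fb4
G#4 -> F#5
F#3 -> E4
A#3 -> G#4
Cb5 -> Bbb5
E5 -> D6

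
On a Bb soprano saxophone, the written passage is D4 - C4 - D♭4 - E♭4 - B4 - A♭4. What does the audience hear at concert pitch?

C4 Bb3 Cb4 Db4 A4 Gb4

The Bb soprano saxophone sounds a major second below written, so transpose each written note down a major second.
D4 becomes C4
C4 becomes Bb3
Db4 becomes Cb4
Eb4 becomes Db4
B4 becomes A4
Ab4 becomes Gb4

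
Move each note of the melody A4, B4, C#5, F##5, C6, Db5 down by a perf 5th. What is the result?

A4 becomes D4
B4 becomes E4
C#5 becomes F#4
F##5 becomes B#4
C6 becomes F5
Db5 becomes Gb4

D4 E4 F#4 B#4 F5 Gb4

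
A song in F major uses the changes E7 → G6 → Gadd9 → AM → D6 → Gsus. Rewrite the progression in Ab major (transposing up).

G7 Bb6 Bbadd9 CM F6 Bbsus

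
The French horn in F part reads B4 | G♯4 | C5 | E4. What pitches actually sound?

Written C4 on the French horn in F sounds as F3, a perfect fifth lower; apply that shift to every note.
B4 → E4
G#4 → C#4
C5 → F4
E4 → A3

E4 C#4 F4 A3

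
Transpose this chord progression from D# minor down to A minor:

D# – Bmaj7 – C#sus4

A Fmaj7 Gsus4

D# minor down to A minor is an augmented fourth; each chord root moves by that interval while the quality stays the same.
D#: root D# down an augmented fourth → A, giving A.
Bmaj7: root B down an augmented fourth → F, giving Fmaj7.
C#sus4: root C# down an augmented fourth → G, giving Gsus4.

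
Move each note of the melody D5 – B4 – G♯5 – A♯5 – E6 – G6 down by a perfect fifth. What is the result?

D5 → G4
B4 → E4
G#5 → C#5
A#5 → D#5
E6 → A5
G6 → C6

G4 E4 C#5 D#5 A5 C6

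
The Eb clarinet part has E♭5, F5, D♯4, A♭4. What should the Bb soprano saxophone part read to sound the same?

Ab5 Bb5 G#4 Db5

First find concert pitch: the Eb clarinet sounds a minor third above written, so E♭5 F5 D♯4 A♭4 sounds Gb5 Ab5 F#4 Cb5.
Then write for Bb soprano saxophone: it sounds a major second below written, so the part must be a major second above concert.
Gb5 → Ab5
Ab5 → Bb5
F#4 → G#4
Cb5 → Db5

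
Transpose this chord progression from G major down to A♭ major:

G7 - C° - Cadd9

G major down to A♭ major is a major seventh; each chord root moves by that interval while the quality stays the same.
G7: root G down a major seventh → Ab, giving Ab7.
C°: root C down a major seventh → Db, giving Db°.
Cadd9: root C down a major seventh → Db, giving Dbadd9.

Ab7 Db° Dbadd9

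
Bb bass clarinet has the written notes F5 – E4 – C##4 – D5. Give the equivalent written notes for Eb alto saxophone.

First find concert pitch: the Bb bass clarinet sounds a major ninth below written, so F5 E4 C##4 D5 sounds Eb4 D3 B#2 C4.
Then write for Eb alto saxophone: it sounds a major sixth below written, so the part must be a major sixth above concert.
Eb4 → C5
D3 → B3
B#2 → G##3
C4 → A4

C5 B3 G##3 A4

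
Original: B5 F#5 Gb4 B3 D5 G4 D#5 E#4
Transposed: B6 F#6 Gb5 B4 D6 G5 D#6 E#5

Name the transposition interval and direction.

Take the first pair: B5 → B6. B to B spans 8 letter names, so the interval is some kind of octave.
B5 to B6 is 12 semitones, which makes it a perfect octave; the second version is higher, so the direction is up.
Checking another pair — E#4 → E#5 — gives the same interval.

up a perfect octave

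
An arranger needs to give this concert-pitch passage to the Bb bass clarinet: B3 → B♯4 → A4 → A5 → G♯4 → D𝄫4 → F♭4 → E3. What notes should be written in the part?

C#5 C##6 B5 B6 A#5 Ebb5 Gb5 F#4

Written C4 sounds as Bb2 on the Bb bass clarinet, so concert pitches are written a major ninth up.
B3 to C#5
B#4 to C##6
A4 to B5
A5 to B6
G#4 to A#5
Dbb4 to Ebb5
Fb4 to Gb5
E3 to F#4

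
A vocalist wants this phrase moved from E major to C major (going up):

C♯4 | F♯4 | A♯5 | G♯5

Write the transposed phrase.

From E up to C is a minor sixth; apply that to each pitch.
C#4 to A4
F#4 to D5
A#5 to F#6
G#5 to E6

A4 D5 F#6 E6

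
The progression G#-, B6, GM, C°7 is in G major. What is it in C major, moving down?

G major down to C major is a perfect fifth; each chord root moves by that interval while the quality stays the same.
G#-: root G# down a perfect fifth → C#, giving C#-.
B6: root B down a perfect fifth → E, giving E6.
GM: root G down a perfect fifth → C, giving CM.
C°7: root C down a perfect fifth → F, giving F°7.

C#- E6 CM F°7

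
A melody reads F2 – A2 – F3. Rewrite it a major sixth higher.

F2: a sixth up reaches D, and 9 semitones makes it D3.
A2 up a major sixth is F#3.
F3 up a major sixth is D4.

D3 F#3 D4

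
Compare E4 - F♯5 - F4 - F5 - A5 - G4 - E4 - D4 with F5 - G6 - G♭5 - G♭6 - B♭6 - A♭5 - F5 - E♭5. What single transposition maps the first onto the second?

up a minor ninth

From E4 to F5 is 9 letter names — a ninth of some quality.
E4 to F5 is 13 semitones, which makes it a minor ninth; the second version is higher, so the direction is up.
Checking another pair — D4 → Eb5 — gives the same interval.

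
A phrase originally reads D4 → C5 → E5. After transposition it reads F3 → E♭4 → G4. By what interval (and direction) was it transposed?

down a major sixth

Take the first pair: D4 → F3. D to F spans 6 letter names, so the interval is some kind of sixth.
F3 to D4 is 9 semitones, which makes it a major sixth; the second version is lower, so the direction is down.
Checking another pair — E5 → G4 — gives the same interval.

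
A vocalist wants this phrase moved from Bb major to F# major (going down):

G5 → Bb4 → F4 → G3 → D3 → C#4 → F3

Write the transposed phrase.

From Bb down to F# is a diminished fourth; apply that to each pitch.
G5 becomes D#5
Bb4 becomes F#4
F4 becomes C#4
G3 becomes D#3
D3 becomes A#2
C#4 becomes G##3
F3 becomes C#3

D#5 F#4 C#4 D#3 A#2 G##3 C#3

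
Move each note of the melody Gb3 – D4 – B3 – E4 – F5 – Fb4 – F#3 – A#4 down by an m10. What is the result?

Eb2 B2 G#2 C#3 D4 Db3 D#2 F##3

Gb3 gives Eb2
D4 gives B2
B3 gives G#2
E4 gives C#3
F5 gives D4
Fb4 gives Db3
F#3 gives D#2
A#4 gives F##3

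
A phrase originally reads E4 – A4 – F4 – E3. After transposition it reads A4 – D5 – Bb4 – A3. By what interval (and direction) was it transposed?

From E4 to A4 is 4 letter names — a fourth of some quality.
E4 to A4 is 5 semitones, which makes it a perfect fourth; the second version is higher, so the direction is up.
Checking another pair — E3 → A3 — gives the same interval.

up a perfect fourth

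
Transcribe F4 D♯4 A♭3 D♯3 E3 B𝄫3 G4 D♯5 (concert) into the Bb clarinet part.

G4 E#4 Bb3 E#3 F#3 Cb4 A4 E#5

The Bb clarinet sounds a major second below written, so the written part must be a major second above concert — transpose each note up.
F4 to G4
D#4 to E#4
Ab3 to Bb3
D#3 to E#3
E3 to F#3
Bbb3 to Cb4
G4 to A4
D#5 to E#5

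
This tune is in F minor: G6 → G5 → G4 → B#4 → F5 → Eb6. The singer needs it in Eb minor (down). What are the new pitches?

F6 F5 F4 A#4 Eb5 Db6

F minor to Eb minor down is a major second, so every note moves down by that interval.
G6 gives F6
G5 gives F5
G4 gives F4
B#4 gives A#4
F5 gives Eb5
Eb6 gives Db6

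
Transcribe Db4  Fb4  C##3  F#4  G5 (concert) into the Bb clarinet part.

Written C4 sounds as Bb3 on the Bb clarinet, so concert pitches are written a major second up.
Db4 gives Eb4
Fb4 gives Gb4
C##3 gives D##3
F#4 gives G#4
G5 gives A5

Eb4 Gb4 D##3 G#4 A5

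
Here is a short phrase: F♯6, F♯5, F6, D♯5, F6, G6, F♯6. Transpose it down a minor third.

F#6 becomes D#6
F#5 becomes D#5
F6 becomes D6
D#5 becomes B#4
F6 becomes D6
G6 becomes E6
F#6 becomes D#6

D#6 D#5 D6 B#4 D6 E6 D#6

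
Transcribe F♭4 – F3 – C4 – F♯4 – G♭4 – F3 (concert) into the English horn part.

The English horn sounds a perfect fifth below written, so the written part must be a perfect fifth above concert — transpose each note up.
Fb4 becomes Cb5
F3 becomes C4
C4 becomes G4
F#4 becomes C#5
Gb4 becomes Db5
F3 becomes C4

Cb5 C4 G4 C#5 Db5 C4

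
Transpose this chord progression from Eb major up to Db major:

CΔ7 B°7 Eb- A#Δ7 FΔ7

Eb major up to Db major is a minor seventh; each chord root moves by that interval while the quality stays the same.
CΔ7: root C up a minor seventh → Bb, giving BbΔ7.
B°7: root B up a minor seventh → A, giving A°7.
Eb-: root Eb up a minor seventh → Db, giving Db-.
A#Δ7: root A# up a minor seventh → G#, giving G#Δ7.
FΔ7: root F up a minor seventh → Eb, giving EbΔ7.

BbΔ7 A°7 Db- G#Δ7 EbΔ7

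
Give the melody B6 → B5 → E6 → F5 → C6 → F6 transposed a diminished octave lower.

A diminished octave down from B6 gives B#5.
B5: an octave down reaches B, and 11 semitones makes it B#4.
E6 down a diminished octave is E#5.
A diminished octave down from F5 gives F#4.
A diminished octave down from C6 gives C#5.
A diminished octave down from F6 gives F#5.

B#5 B#4 E#5 F#4 C#5 F#5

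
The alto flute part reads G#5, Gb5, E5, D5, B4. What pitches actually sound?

D#5 Db5 B4 A4 F#4

The alto flute sounds a perfect fourth below written, so transpose each written note down a perfect fourth.
G#5 → D#5
Gb5 → Db5
E5 → B4
D5 → A4
B4 → F#4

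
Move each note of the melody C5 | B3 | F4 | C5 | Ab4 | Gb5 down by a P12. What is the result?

F3 E2 Bb2 F3 Db3 Cb4

C5: a twelfth down reaches F, and 19 semitones makes it F3.
B3: a twelfth down reaches E, and 19 semitones makes it E2.
F4: a twelfth down reaches B, and 19 semitones makes it Bb2.
A perfect twelfth down from C5 gives F3.
Ab4 down a perfect twelfth is Db3.
Gb5: a twelfth down reaches C, and 19 semitones makes it Cb4.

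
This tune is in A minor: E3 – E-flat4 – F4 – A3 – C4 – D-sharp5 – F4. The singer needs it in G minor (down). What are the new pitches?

D3 Db4 Eb4 G3 Bb3 C#5 Eb4

A minor to G minor down is a major second, so every note moves down by that interval.
E3 → D3
Eb4 → Db4
F4 → Eb4
A3 → G3
C4 → Bb3
D#5 → C#5
F4 → Eb4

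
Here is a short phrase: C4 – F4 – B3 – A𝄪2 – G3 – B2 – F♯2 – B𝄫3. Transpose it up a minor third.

Eb4 Ab4 D4 C##3 Bb3 D3 A2 Dbb4

C4 gives Eb4
F4 gives Ab4
B3 gives D4
A##2 gives C##3
G3 gives Bb3
B2 gives D3
F#2 gives A2
Bbb3 gives Dbb4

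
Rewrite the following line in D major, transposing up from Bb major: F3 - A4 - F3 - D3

Bb major to D major up is a major third, so every note moves up by that interval.
F3 gives A3
A4 gives C#5
F3 gives A3
D3 gives F#3

A3 C#5 A3 F#3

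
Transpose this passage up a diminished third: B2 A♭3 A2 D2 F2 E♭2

Db3 Cbb4 Cb3 Fb2 Abb2 Gbb2

B2 becomes Db3
Ab3 becomes Cbb4
A2 becomes Cb3
D2 becomes Fb2
F2 becomes Abb2
Eb2 becomes Gbb2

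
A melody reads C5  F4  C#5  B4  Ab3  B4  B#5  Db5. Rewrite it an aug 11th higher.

F#6 B5 F##6 E#6 D5 E#6 E##7 G6

C5 up an augmented eleventh is F#6.
An augmented eleventh up from F4 gives B5.
An augmented eleventh up from C#5 gives F##6.
B4: an eleventh up reaches E, and 18 semitones makes it E#6.
Ab3: an eleventh up reaches D, and 18 semitones makes it D5.
B4: an eleventh up reaches E, and 18 semitones makes it E#6.
B#5: an eleventh up reaches E, and 18 semitones makes it E##7.
Db5 up an augmented eleventh is G6.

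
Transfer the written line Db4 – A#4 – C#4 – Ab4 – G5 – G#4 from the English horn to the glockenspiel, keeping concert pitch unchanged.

Gb1 D#2 F#1 Db2 C3 C#2

First find concert pitch: the English horn sounds a perfect fifth below written, so Db4 A#4 C#4 Ab4 G5 G#4 sounds Gb3 D#4 F#3 Db4 C5 C#4.
Then write for glockenspiel: it sounds a perfect fifteenth above written, so the part must be a perfect fifteenth below concert.
Gb3 → Gb1
D#4 → D#2
F#3 → F#1
Db4 → Db2
C5 → C3
C#4 → C#2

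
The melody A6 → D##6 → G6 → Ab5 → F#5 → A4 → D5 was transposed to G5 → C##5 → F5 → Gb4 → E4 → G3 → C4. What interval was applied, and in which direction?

down a major ninth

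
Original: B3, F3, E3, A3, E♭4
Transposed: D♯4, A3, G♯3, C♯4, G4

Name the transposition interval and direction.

up a major third

From B3 to D#4 is 3 letter names — a third of some quality.
B3 to D#4 is 4 semitones, which makes it a major third; the second version is higher, so the direction is up.
Checking another pair — Eb4 → G4 — gives the same interval.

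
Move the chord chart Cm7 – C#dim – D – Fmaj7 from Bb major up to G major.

Bb major up to G major is a major sixth; each chord root moves by that interval while the quality stays the same.
Cm7: root C up a major sixth → A, giving Am7.
C#dim: root C# up a major sixth → A#, giving A#dim.
D: root D up a major sixth → B, giving B.
Fmaj7: root F up a major sixth → D, giving Dmaj7.

Am7 A#dim B Dmaj7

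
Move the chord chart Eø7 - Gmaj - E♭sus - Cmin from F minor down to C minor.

F minor down to C minor is a perfect fourth; each chord root moves by that interval while the quality stays the same.
Eø7: root E down a perfect fourth → B, giving Bø7.
Gmaj: root G down a perfect fourth → D, giving Dmaj.
E♭sus: root E♭ down a perfect fourth → Bb, giving Bbsus.
Cmin: root C down a perfect fourth → G, giving Gmin.

Bø7 Dmaj Bbsus Gmin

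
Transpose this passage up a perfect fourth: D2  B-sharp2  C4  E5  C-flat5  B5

G2 E#3 F4 A5 Fb5 E6

D2 gives G2
B#2 gives E#3
C4 gives F4
E5 gives A5
Cb5 gives Fb5
B5 gives E6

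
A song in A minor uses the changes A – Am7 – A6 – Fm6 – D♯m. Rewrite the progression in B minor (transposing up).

B Bm7 B6 Gm6 E#m

A minor up to B minor is a major second; each chord root moves by that interval while the quality stays the same.
A: root A up a major second → B, giving B.
Am7: root A up a major second → B, giving Bm7.
A6: root A up a major second → B, giving B6.
Fm6: root F up a major second → G, giving Gm6.
D♯m: root D♯ up a major second → E#, giving E#m.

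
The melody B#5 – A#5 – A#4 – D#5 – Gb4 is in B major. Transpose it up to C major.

B major to C major up is a minor second, so every note moves up by that interval.
B#5 to C#6
A#5 to B5
A#4 to B4
D#5 to E5
Gb4 to Abb4

C#6 B5 B4 E5 Abb4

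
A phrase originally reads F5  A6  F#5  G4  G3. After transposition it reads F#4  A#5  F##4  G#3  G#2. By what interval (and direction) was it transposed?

Take the first pair: F5 → F#4. F to F spans 8 letter names, so the interval is some kind of octave.
F#4 to F5 is 11 semitones, which makes it a diminished octave; the second version is lower, so the direction is down.
Checking another pair — G3 → G#2 — gives the same interval.

down a diminished octave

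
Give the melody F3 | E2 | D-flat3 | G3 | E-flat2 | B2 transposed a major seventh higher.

F3: a seventh up reaches E, and 11 semitones makes it E4.
A major seventh up from E2 gives D#3.
A major seventh up from Db3 gives C4.
G3 up a major seventh is F#4.
Eb2 up a major seventh is D3.
B2: a seventh up reaches A, and 11 semitones makes it A#3.

E4 D#3 C4 F#4 D3 A#3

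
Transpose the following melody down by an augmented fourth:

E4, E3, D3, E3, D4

Bb3 Bb2 Ab2 Bb2 Ab3

E4 → Bb3
E3 → Bb2
D3 → Ab2
E3 → Bb2
D4 → Ab3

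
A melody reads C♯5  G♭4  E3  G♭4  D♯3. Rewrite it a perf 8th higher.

C#5: an octave up reaches C, and 12 semitones makes it C#6.
A perfect octave up from Gb4 gives Gb5.
E3 up a perfect octave is E4.
Gb4 up a perfect octave is Gb5.
A perfect octave up from D#3 gives D#4.

C#6 Gb5 E4 Gb5 D#4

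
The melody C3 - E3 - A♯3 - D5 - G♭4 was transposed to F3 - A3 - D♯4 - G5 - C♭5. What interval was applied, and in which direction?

From C3 to F3 is 4 letter names — a fourth of some quality.
C3 to F3 is 5 semitones, which makes it a perfect fourth; the second version is higher, so the direction is up.
Checking another pair — Gb4 → Cb5 — gives the same interval.

up a perfect fourth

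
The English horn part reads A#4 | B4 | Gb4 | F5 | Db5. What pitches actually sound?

D#4 E4 Cb4 Bb4 Gb4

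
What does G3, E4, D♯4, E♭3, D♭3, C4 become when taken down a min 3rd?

G3 gives E3
E4 gives C#4
D#4 gives B#3
Eb3 gives C3
Db3 gives Bb2
C4 gives A3

E3 C#4 B#3 C3 Bb2 A3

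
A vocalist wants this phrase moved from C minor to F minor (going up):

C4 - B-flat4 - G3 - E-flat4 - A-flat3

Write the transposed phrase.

F4 Eb5 C4 Ab4 Db4

C minor to F minor up is a perfect fourth, so every note moves up by that interval.
C4 -> F4
Bb4 -> Eb5
G3 -> C4
Eb4 -> Ab4
Ab3 -> Db4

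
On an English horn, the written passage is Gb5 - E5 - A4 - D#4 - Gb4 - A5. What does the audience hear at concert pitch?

Cb5 A4 D4 G#3 Cb4 D5

The English horn sounds a perfect fifth below written, so transpose each written note down a perfect fifth.
Gb5 gives Cb5
E5 gives A4
A4 gives D4
D#4 gives G#3
Gb4 gives Cb4
A5 gives D5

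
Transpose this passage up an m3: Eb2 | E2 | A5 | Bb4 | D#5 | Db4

Gb2 G2 C6 Db5 F#5 Fb4

A minor third up from Eb2 gives Gb2.
E2: a third up reaches G, and 3 semitones makes it G2.
A minor third up from A5 gives C6.
Bb4 up a minor third is Db5.
D#5: a third up reaches F, and 3 semitones makes it F#5.
Db4: a third up reaches F, and 3 semitones makes it Fb4.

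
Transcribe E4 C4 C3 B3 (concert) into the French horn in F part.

Written C4 sounds as F3 on the French horn in F, so concert pitches are written a perfect fifth up.
E4 gives B4
C4 gives G4
C3 gives G3
B3 gives F#4

B4 G4 G3 F#4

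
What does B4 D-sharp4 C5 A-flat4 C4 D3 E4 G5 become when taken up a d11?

B4: an eleventh up reaches E, and 16 semitones makes it Eb6.
D#4 up a diminished eleventh is G5.
C5: an eleventh up reaches F, and 16 semitones makes it Fb6.
Ab4 up a diminished eleventh is Dbb6.
C4: an eleventh up reaches F, and 16 semitones makes it Fb5.
D3: an eleventh up reaches G, and 16 semitones makes it Gb4.
E4: an eleventh up reaches A, and 16 semitones makes it Ab5.
G5 up a diminished eleventh is Cb7.

Eb6 G5 Fb6 Dbb6 Fb5 Gb4 Ab5 Cb7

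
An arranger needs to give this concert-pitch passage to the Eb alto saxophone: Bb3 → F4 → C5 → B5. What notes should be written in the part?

G4 D5 A5 G#6

Written C4 sounds as Eb3 on the Eb alto saxophone, so concert pitches are written a major sixth up.
Bb3 to G4
F4 to D5
C5 to A5
B5 to G#6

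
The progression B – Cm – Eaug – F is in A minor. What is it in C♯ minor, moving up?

A minor up to C♯ minor is a major third; each chord root moves by that interval while the quality stays the same.
B: root B up a major third → D#, giving D#.
Cm: root C up a major third → E, giving Em.
Eaug: root E up a major third → G#, giving G#aug.
F: root F up a major third → A, giving A.

D# Em G#aug A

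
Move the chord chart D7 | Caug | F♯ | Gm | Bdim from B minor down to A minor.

C7 Bbaug E Fm Adim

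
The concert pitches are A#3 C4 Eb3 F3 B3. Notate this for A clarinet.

C#4 Eb4 Gb3 Ab3 D4

The A clarinet sounds a minor third below written, so the written part must be a minor third above concert — transpose each note up.
A#3 becomes C#4
C4 becomes Eb4
Eb3 becomes Gb3
F3 becomes Ab3
B3 becomes D4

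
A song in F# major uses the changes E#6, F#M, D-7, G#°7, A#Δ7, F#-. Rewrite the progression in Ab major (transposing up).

G6 AbM Fb-7 Bb°7 CΔ7 Ab-

F# major up to Ab major is a diminished third; each chord root moves by that interval while the quality stays the same.
E#6: root E# up a diminished third → G, giving G6.
F#M: root F# up a diminished third → Ab, giving AbM.
D-7: root D up a diminished third → Fb, giving Fb-7.
G#°7: root G# up a diminished third → Bb, giving Bb°7.
A#Δ7: root A# up a diminished third → C, giving CΔ7.
F#-: root F# up a diminished third → Ab, giving Ab-.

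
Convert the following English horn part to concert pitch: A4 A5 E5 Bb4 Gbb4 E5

Written C4 on the English horn sounds as F3, a perfect fifth lower; apply that shift to every note.
A4 becomes D4
A5 becomes D5
E5 becomes A4
Bb4 becomes Eb4
Gbb4 becomes Cbb4
E5 becomes A4

D4 D5 A4 Eb4 Cbb4 A4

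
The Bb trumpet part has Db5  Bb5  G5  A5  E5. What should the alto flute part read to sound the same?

First find concert pitch: the Bb trumpet sounds a major second below written, so Db5 Bb5 G5 A5 E5 sounds Cb5 Ab5 F5 G5 D5.
Then write for alto flute: it sounds a perfect fourth below written, so the part must be a perfect fourth above concert.
Cb5 → Fb5
Ab5 → Db6
F5 → Bb5
G5 → C6
D5 → G5

Fb5 Db6 Bb5 C6 G5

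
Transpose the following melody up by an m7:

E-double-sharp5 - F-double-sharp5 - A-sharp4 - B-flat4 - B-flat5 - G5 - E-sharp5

E##5 up a minor seventh is D##6.
F##5 up a minor seventh is E#6.
A minor seventh up from A#4 gives G#5.
Bb4: a seventh up reaches A, and 10 semitones makes it Ab5.
A minor seventh up from Bb5 gives Ab6.
G5: a seventh up reaches F, and 10 semitones makes it F6.
A minor seventh up from E#5 gives D#6.

D##6 E#6 G#5 Ab5 Ab6 F6 D#6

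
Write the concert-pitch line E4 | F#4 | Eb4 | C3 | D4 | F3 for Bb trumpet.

F#4 G#4 F4 D3 E4 G3

The Bb trumpet sounds a major second below written, so the written part must be a major second above concert — transpose each note up.
E4 -> F#4
F#4 -> G#4
Eb4 -> F4
C3 -> D3
D4 -> E4
F3 -> G3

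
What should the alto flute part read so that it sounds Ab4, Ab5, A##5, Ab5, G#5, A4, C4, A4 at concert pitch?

Db5 Db6 D##6 Db6 C#6 D5 F4 D5

The alto flute sounds a perfect fourth below written, so the written part must be a perfect fourth above concert — transpose each note up.
Ab4 becomes Db5
Ab5 becomes Db6
A##5 becomes D##6
Ab5 becomes Db6
G#5 becomes C#6
A4 becomes D5
C4 becomes F4
A4 becomes D5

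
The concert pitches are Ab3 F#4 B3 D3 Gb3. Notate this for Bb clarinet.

Written C4 sounds as Bb3 on the Bb clarinet, so concert pitches are written a major second up.
Ab3 becomes Bb3
F#4 becomes G#4
B3 becomes C#4
D3 becomes E3
Gb3 becomes Ab3

Bb3 G#4 C#4 E3 Ab3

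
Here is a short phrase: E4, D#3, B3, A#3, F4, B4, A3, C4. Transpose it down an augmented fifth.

E4: a fifth down reaches A, and 8 semitones makes it Ab3.
D#3: a fifth down reaches G, and 8 semitones makes it G2.
An augmented fifth down from B3 gives Eb3.
A#3: a fifth down reaches D, and 8 semitones makes it D3.
F4 down an augmented fifth is Bbb3.
B4 down an augmented fifth is Eb4.
An augmented fifth down from A3 gives Db3.
An augmented fifth down from C4 gives Fb3.

Ab3 G2 Eb3 D3 Bbb3 Eb4 Db3 Fb3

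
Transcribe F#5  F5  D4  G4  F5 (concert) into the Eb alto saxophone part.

D#6 D6 B4 E5 D6

Written C4 sounds as Eb3 on the Eb alto saxophone, so concert pitches are written a major sixth up.
F#5 to D#6
F5 to D6
D4 to B4
G4 to E5
F5 to D6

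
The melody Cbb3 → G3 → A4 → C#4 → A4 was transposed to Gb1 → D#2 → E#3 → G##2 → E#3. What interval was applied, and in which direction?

down a diminished eleventh

Take the first pair: Cbb3 → Gb1. C to G spans 11 letter names, so the interval is some kind of eleventh.
Gb1 to Cbb3 is 16 semitones, which makes it a diminished eleventh; the second version is lower, so the direction is down.
Checking another pair — A4 → E#3 — gives the same interval.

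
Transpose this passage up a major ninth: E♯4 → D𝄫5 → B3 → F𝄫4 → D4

F##5 Ebb6 C#5 Gbb5 E5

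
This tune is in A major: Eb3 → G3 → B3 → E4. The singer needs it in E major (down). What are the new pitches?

Bb2 D3 F#3 B3

From A down to E is a perfect fourth; apply that to each pitch.
Eb3 gives Bb2
G3 gives D3
B3 gives F#3
E4 gives B3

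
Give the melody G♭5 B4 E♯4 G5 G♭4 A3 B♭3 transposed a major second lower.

Fb5 A4 D#4 F5 Fb4 G3 Ab3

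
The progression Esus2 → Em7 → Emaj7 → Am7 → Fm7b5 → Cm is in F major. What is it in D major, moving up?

F major up to D major is a major sixth; each chord root moves by that interval while the quality stays the same.
Esus2: root E up a major sixth → C#, giving C#sus2.
Em7: root E up a major sixth → C#, giving C#m7.
Emaj7: root E up a major sixth → C#, giving C#maj7.
Am7: root A up a major sixth → F#, giving F#m7.
Fm7b5: root F up a major sixth → D, giving Dm7b5.
Cm: root C up a major sixth → A, giving Am.

C#sus2 C#m7 C#maj7 F#m7 Dm7b5 Am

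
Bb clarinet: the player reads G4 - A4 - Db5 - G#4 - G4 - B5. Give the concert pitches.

Written C4 on the Bb clarinet sounds as Bb3, a major second lower; apply that shift to every note.
G4 gives F4
A4 gives G4
Db5 gives Cb5
G#4 gives F#4
G4 gives F4
B5 gives A5

F4 G4 Cb5 F#4 F4 A5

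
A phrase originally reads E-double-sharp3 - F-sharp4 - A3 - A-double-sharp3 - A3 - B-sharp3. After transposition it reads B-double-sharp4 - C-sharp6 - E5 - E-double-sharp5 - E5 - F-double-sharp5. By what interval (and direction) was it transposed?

Take the first pair: E##3 → B##4. E to B spans 12 letter names, so the interval is some kind of twelfth.
E##3 to B##4 is 19 semitones, which makes it a perfect twelfth; the second version is higher, so the direction is up.
Checking another pair — B#3 → F##5 — gives the same interval.

up a perfect twelfth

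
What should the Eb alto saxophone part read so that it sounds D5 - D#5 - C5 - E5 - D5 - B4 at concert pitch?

B5 B#5 A5 C#6 B5 G#5

Written C4 sounds as Eb3 on the Eb alto saxophone, so concert pitches are written a major sixth up.
D5 becomes B5
D#5 becomes B#5
C5 becomes A5
E5 becomes C#6
D5 becomes B5
B4 becomes G#5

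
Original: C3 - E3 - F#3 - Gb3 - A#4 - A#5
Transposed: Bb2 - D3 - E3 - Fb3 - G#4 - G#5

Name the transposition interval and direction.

down a major second

Take the first pair: C3 → Bb2. C to B spans 2 letter names, so the interval is some kind of second.
Bb2 to C3 is 2 semitones, which makes it a major second; the second version is lower, so the direction is down.
Checking another pair — A#5 → G#5 — gives the same interval.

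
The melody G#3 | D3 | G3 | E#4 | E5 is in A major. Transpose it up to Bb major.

A3 Eb3 Ab3 F#4 F5

From A up to Bb is a minor second; apply that to each pitch.
G#3 becomes A3
D3 becomes Eb3
G3 becomes Ab3
E#4 becomes F#4
E5 becomes F5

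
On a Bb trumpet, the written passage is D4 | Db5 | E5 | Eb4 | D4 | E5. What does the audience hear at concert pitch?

C4 Cb5 D5 Db4 C4 D5

The Bb trumpet sounds a major second below written, so transpose each written note down a major second.
D4 -> C4
Db5 -> Cb5
E5 -> D5
Eb4 -> Db4
D4 -> C4
E5 -> D5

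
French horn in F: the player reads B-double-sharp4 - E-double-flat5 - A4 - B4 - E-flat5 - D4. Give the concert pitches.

E##4 Abb4 D4 E4 Ab4 G3

The French horn in F sounds a perfect fifth below written, so transpose each written note down a perfect fifth.
B##4 to E##4
Ebb5 to Abb4
A4 to D4
B4 to E4
Eb5 to Ab4
D4 to G3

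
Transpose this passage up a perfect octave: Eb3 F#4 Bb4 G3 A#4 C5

Eb4 F#5 Bb5 G4 A#5 C6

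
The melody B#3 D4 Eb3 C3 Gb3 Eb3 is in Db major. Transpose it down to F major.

Db major to F major down is a minor sixth, so every note moves down by that interval.
B#3 becomes D##3
D4 becomes F#3
Eb3 becomes G2
C3 becomes E2
Gb3 becomes Bb2
Eb3 becomes G2

D##3 F#3 G2 E2 Bb2 G2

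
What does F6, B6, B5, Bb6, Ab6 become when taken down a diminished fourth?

C#6 F##6 F##5 F#6 E6

F6 → C#6
B6 → F##6
B5 → F##5
Bb6 → F#6
Ab6 → E6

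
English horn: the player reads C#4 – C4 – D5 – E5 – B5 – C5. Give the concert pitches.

F#3 F3 G4 A4 E5 F4

Written C4 on the English horn sounds as F3, a perfect fifth lower; apply that shift to every note.
C#4 -> F#3
C4 -> F3
D5 -> G4
E5 -> A4
B5 -> E5
C5 -> F4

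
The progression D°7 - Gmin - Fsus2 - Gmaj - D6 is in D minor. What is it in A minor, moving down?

A°7 Dmin Csus2 Dmaj A6

D minor down to A minor is a perfect fourth; each chord root moves by that interval while the quality stays the same.
D°7: root D down a perfect fourth → A, giving A°7.
Gmin: root G down a perfect fourth → D, giving Dmin.
Fsus2: root F down a perfect fourth → C, giving Csus2.
Gmaj: root G down a perfect fourth → D, giving Dmaj.
D6: root D down a perfect fourth → A, giving A6.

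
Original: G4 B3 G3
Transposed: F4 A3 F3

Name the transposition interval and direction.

down a major second

Take the first pair: G4 → F4. G to F spans 2 letter names, so the interval is some kind of second.
F4 to G4 is 2 semitones, which makes it a major second; the second version is lower, so the direction is down.
Checking another pair — G3 → F3 — gives the same interval.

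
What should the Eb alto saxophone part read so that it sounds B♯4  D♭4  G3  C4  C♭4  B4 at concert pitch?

Written C4 sounds as Eb3 on the Eb alto saxophone, so concert pitches are written a major sixth up.
B#4 -> G##5
Db4 -> Bb4
G3 -> E4
C4 -> A4
Cb4 -> Ab4
B4 -> G#5

G##5 Bb4 E4 A4 Ab4 G#5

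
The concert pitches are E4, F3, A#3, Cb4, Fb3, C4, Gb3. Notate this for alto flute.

Written C4 sounds as G3 on the alto flute, so concert pitches are written a perfect fourth up.
E4 gives A4
F3 gives Bb3
A#3 gives D#4
Cb4 gives Fb4
Fb3 gives Bbb3
C4 gives F4
Gb3 gives Cb4

A4 Bb3 D#4 Fb4 Bbb3 F4 Cb4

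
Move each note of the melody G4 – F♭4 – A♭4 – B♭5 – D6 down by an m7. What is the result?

G4 -> A3
Fb4 -> Gb3
Ab4 -> Bb3
Bb5 -> C5
D6 -> E5

A3 Gb3 Bb3 C5 E5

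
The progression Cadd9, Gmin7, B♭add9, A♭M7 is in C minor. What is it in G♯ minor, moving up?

C minor up to G♯ minor is an augmented fifth; each chord root moves by that interval while the quality stays the same.
Cadd9: root C up an augmented fifth → G#, giving G#add9.
Gmin7: root G up an augmented fifth → D#, giving D#min7.
B♭add9: root B♭ up an augmented fifth → F#, giving F#add9.
A♭M7: root A♭ up an augmented fifth → E, giving EM7.

G#add9 D#min7 F#add9 EM7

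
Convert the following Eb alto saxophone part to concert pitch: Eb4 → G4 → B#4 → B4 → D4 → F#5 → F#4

Written C4 on the Eb alto saxophone sounds as Eb3, a major sixth lower; apply that shift to every note.
Eb4 gives Gb3
G4 gives Bb3
B#4 gives D#4
B4 gives D4
D4 gives F3
F#5 gives A4
F#4 gives A3

Gb3 Bb3 D#4 D4 F3 A4 A3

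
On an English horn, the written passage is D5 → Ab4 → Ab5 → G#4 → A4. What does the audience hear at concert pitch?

G4 Db4 Db5 C#4 D4

The English horn sounds a perfect fifth below written, so transpose each written note down a perfect fifth.
D5 to G4
Ab4 to Db4
Ab5 to Db5
G#4 to C#4
A4 to D4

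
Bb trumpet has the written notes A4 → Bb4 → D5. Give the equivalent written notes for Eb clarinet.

First find concert pitch: the Bb trumpet sounds a major second below written, so A4 Bb4 D5 sounds G4 Ab4 C5.
Then write for Eb clarinet: it sounds a minor third above written, so the part must be a minor third below concert.
G4 → E4
Ab4 → F4
C5 → A4

E4 F4 A4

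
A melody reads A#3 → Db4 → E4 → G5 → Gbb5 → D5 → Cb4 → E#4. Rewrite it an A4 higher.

D##4 G4 A#4 C#6 Cb6 G#5 F4 A##4

A#3: a fourth up reaches D, and 6 semitones makes it D##4.
An augmented fourth up from Db4 gives G4.
E4 up an augmented fourth is A#4.
An augmented fourth up from G5 gives C#6.
Gbb5 up an augmented fourth is Cb6.
D5 up an augmented fourth is G#5.
An augmented fourth up from Cb4 gives F4.
An augmented fourth up from E#4 gives A##4.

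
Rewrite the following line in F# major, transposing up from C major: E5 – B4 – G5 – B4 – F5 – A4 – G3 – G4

A#5 E#5 C#6 E#5 B5 D#5 C#4 C#5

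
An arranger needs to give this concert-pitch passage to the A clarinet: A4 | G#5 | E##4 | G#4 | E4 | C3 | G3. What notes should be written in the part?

The A clarinet sounds a minor third below written, so the written part must be a minor third above concert — transpose each note up.
A4 gives C5
G#5 gives B5
E##4 gives G##4
G#4 gives B4
E4 gives G4
C3 gives Eb3
G3 gives Bb3

C5 B5 G##4 B4 G4 Eb3 Bb3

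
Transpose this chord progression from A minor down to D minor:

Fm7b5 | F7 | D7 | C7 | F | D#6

Bbm7b5 Bb7 G7 F7 Bb G#6

A minor down to D minor is a perfect fifth; each chord root moves by that interval while the quality stays the same.
Fm7b5: root F down a perfect fifth → Bb, giving Bbm7b5.
F7: root F down a perfect fifth → Bb, giving Bb7.
D7: root D down a perfect fifth → G, giving G7.
C7: root C down a perfect fifth → F, giving F7.
F: root F down a perfect fifth → Bb, giving Bb.
D#6: root D# down a perfect fifth → G#, giving G#6.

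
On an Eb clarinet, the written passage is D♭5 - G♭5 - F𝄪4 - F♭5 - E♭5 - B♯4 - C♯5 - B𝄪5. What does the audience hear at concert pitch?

Written C4 on the Eb clarinet sounds as Eb4, a minor third higher; apply that shift to every note.
Db5 gives Fb5
Gb5 gives Bbb5
F##4 gives A#4
Fb5 gives Abb5
Eb5 gives Gb5
B#4 gives D#5
C#5 gives E5
B##5 gives D##6

Fb5 Bbb5 A#4 Abb5 Gb5 D#5 E5 D##6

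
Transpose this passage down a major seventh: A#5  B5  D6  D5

B4 C5 Eb5 Eb4

A#5 becomes B4
B5 becomes C5
D6 becomes Eb5
D5 becomes Eb4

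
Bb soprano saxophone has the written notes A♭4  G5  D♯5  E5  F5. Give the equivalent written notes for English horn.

First find concert pitch: the Bb soprano saxophone sounds a major second below written, so A♭4 G5 D♯5 E5 F5 sounds Gb4 F5 C#5 D5 Eb5.
Then write for English horn: it sounds a perfect fifth below written, so the part must be a perfect fifth above concert.
Gb4 → Db5
F5 → C6
C#5 → G#5
D5 → A5
Eb5 → Bb5

Db5 C6 G#5 A5 Bb5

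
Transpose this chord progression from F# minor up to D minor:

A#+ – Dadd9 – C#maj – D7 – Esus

F# minor up to D minor is a minor sixth; each chord root moves by that interval while the quality stays the same.
A#+: root A# up a minor sixth → F#, giving F#+.
Dadd9: root D up a minor sixth → Bb, giving Bbadd9.
C#maj: root C# up a minor sixth → A, giving Amaj.
D7: root D up a minor sixth → Bb, giving Bb7.
Esus: root E up a minor sixth → C, giving Csus.

F#+ Bbadd9 Amaj Bb7 Csus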